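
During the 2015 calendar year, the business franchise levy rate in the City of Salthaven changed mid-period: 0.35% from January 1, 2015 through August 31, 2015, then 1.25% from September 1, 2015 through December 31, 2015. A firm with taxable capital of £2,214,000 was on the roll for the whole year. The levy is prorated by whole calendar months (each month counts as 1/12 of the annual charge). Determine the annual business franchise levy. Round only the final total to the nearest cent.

January 1 – August 31, 2015: 8 months at 0.35% → £2,214,000 × 0.35% × 8/12 = £5,166.0000
September 1 – December 31, 2015: 4 months at 1.25% → £2,214,000 × 1.25% × 4/12 = £9,225.0000
Total = £14,391.0000

£14,391.00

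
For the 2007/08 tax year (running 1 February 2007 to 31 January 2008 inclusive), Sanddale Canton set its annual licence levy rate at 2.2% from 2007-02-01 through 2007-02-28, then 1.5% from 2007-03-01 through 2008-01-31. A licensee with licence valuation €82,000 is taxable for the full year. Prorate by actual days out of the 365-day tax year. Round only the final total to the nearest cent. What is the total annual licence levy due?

2007-02-01 to 2007-02-28: 28 days at 2.2% → €82,000 × 2.2% × 28/365 = €138.3890
2007-03-01 to 2008-01-31: 337 days at 1.5% → €82,000 × 1.5% × 337/365 = €1,135.6438
Total = €1,274.0329

€1,274.03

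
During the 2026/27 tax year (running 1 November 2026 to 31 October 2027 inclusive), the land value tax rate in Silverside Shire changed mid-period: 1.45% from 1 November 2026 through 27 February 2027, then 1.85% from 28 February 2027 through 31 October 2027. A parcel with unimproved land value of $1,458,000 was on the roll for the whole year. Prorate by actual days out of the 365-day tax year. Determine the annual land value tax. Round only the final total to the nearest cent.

$25,071.61

1 November 2026 – 27 February 2027: 119 days at 1.45% → $1,458,000 × 1.45% × 119/365 = $6,892.5452
28 February – 31 October 2027: 246 days at 1.85% → $1,458,000 × 1.85% × 246/365 = $18,179.0630
Total = $25,071.6082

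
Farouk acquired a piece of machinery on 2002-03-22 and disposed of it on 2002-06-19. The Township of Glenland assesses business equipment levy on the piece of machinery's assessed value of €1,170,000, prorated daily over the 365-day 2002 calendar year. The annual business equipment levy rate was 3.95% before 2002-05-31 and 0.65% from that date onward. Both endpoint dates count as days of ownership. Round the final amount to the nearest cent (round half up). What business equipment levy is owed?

2002-03-22 to 2002-05-30: 70 days at 3.95% → €1,170,000 × 3.95% × 70/365 = €8,863.1507
2002-05-31 to 2002-06-19: 20 days at 0.65% → €1,170,000 × 0.65% × 20/365 = €416.7123
Total = €9,279.8630

€9,279.86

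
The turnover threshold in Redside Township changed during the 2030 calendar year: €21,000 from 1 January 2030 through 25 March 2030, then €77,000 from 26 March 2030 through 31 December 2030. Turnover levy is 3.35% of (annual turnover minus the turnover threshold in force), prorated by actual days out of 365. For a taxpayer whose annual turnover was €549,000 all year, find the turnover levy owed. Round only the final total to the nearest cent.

€16,243.74

1 January – 25 March 2030: 84 days, exemption €21,000 → (€549,000 − €21,000) × 3.35% × 84/365 = €4,070.6630
26 March – 31 December 2030: 281 days, exemption €77,000 → (€549,000 − €77,000) × 3.35% × 281/365 = €12,173.0740
Total = €16,243.7370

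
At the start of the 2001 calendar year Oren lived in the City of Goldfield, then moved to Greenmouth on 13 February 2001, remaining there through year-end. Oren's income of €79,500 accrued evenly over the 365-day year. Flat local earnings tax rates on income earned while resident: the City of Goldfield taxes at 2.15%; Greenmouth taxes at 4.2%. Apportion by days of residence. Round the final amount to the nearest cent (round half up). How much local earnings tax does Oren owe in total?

€3,147.00

The City of Goldfield, 1 January – 12 February 2001: 43 days → €79,500 × 2.15% × 43/365 = €201.3637
Greenmouth, 13 February – 31 December 2001: 322 days → €79,500 × 4.2% × 322/365 = €2,945.6384
Total = €3,147.0021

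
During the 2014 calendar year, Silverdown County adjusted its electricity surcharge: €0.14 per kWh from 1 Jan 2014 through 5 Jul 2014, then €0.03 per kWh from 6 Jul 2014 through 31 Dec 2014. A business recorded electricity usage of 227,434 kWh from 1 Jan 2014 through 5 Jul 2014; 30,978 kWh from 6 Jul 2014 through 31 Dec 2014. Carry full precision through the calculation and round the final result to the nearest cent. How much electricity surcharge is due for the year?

€32,770.10

1 Jan – 5 Jul 2014: 227,434 kWh at €0.14/kWh → €31,840.76
6 Jul – 31 Dec 2014: 30,978 kWh at €0.03/kWh → €929.34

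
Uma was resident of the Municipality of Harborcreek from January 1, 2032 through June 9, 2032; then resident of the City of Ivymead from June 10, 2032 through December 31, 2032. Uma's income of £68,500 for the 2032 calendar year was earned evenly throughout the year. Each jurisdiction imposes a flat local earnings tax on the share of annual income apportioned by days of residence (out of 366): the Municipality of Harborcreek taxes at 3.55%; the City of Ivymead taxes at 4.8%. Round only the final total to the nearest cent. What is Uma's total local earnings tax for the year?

£2,911.34

The Municipality of Harborcreek, January 1 – June 9, 2032: 161 days → £68,500 × 3.55% × 161/366 = £1,069.7042
The City of Ivymead, June 10 – December 31, 2032: 205 days → £68,500 × 4.8% × 205/366 = £1,841.6393
Total = £2,911.3436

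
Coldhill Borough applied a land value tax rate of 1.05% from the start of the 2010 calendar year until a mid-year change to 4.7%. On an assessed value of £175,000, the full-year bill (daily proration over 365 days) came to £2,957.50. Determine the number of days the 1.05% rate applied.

301 days

Let d = days at the first rate; then 365 − d days at the second rate.
£175,000 × [1.05%·d + 4.7%·(365−d)] / 365 = £2,957.50
Solving gives d = 301, so the new rate took effect on October 29, 2010.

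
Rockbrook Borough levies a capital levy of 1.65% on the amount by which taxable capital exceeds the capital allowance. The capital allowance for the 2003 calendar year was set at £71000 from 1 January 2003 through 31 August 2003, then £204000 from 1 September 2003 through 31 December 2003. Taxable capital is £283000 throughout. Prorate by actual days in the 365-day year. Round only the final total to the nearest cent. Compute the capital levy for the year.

1 January – 31 August 2003: 243 days, exemption £71000 → (£283000 − £71000) × 1.65% × 243/365 = £2328.8055
1 September – 31 December 2003: 122 days, exemption £204000 → (£283000 − £204000) × 1.65% × 122/365 = £435.6904
Total = £2764.4959

£2764.50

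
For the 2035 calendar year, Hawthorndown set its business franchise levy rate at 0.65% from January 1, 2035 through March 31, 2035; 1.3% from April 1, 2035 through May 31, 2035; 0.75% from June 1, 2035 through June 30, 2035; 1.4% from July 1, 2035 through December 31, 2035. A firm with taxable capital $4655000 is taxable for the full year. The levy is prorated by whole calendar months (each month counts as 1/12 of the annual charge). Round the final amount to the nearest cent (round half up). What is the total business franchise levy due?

January 1 – March 31, 2035: 3 months at 0.65% → $4655000 × 0.65% × 3/12 = $7564.3750
April 1 – May 31, 2035: 2 months at 1.3% → $4655000 × 1.3% × 2/12 = $10085.8333
June 1 – June 30, 2035: 1 month at 0.75% → $4655000 × 0.75% × 1/12 = $2909.3750
July 1 – December 31, 2035: 6 months at 1.4% → $4655000 × 1.4% × 6/12 = $32585.0000
Total = $53144.5833

$53144.58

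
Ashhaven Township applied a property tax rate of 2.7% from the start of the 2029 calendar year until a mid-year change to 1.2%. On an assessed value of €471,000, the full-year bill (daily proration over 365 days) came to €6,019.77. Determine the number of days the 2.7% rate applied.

Let d = days at the first rate; then 365 − d days at the second rate.
€471,000 × [2.7%·d + 1.2%·(365−d)] / 365 = €6,019.77
Solving gives d = 19, so the new rate took effect on 20 January 2029.

19 days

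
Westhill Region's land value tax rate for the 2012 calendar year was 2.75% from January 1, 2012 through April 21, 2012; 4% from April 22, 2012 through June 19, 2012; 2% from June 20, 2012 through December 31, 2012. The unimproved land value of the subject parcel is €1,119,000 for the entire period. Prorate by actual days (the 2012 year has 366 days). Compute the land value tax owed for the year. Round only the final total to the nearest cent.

€28,555.90

January 1 – April 21, 2012: 112 days at 2.75% → €1,119,000 × 2.75% × 112/366 = €9,416.7213
April 22 – June 19, 2012: 59 days at 4% → €1,119,000 × 4% × 59/366 = €7,215.4098
June 20 – December 31, 2012: 195 days at 2% → €1,119,000 × 2% × 195/366 = €11,923.7705
Total = €28,555.9016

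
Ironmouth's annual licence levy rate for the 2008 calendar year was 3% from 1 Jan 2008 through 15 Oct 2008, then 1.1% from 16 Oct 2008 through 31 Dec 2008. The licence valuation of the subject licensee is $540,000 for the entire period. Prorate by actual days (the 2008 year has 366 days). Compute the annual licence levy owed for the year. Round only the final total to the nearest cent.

$14,041.48

1 Jan – 15 Oct 2008: 289 days at 3% → $540,000 × 3% × 289/366 = $12,791.8033
16 Oct – 31 Dec 2008: 77 days at 1.1% → $540,000 × 1.1% × 77/366 = $1,249.6721
Total = $14,041.4754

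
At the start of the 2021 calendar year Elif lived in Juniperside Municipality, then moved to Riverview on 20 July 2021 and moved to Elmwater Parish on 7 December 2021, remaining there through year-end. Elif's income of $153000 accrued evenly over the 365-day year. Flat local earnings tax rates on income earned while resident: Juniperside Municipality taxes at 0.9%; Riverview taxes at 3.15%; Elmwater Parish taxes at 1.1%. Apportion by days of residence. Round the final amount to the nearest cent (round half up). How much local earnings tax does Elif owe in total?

Juniperside Municipality, 1 January – 19 July 2021: 200 days → $153000 × 0.9% × 200/365 = $754.5205
Riverview, 20 July – 6 December 2021: 140 days → $153000 × 3.15% × 140/365 = $1848.5753
Elmwater Parish, 7 December – 31 December 2021: 25 days → $153000 × 1.1% × 25/365 = $115.2740
Total = $2718.3699

$2718.37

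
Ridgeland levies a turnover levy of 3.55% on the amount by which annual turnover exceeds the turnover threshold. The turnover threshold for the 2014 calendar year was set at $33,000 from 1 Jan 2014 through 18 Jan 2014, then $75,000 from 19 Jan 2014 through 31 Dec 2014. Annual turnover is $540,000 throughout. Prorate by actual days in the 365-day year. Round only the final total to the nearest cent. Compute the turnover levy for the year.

1 Jan – 18 Jan 2014: 18 days, exemption $33,000 → ($540,000 − $33,000) × 3.55% × 18/365 = $887.5973
19 Jan – 31 Dec 2014: 347 days, exemption $75,000 → ($540,000 − $75,000) × 3.55% × 347/365 = $15,693.4315
Total = $16,581.0288

$16,581.03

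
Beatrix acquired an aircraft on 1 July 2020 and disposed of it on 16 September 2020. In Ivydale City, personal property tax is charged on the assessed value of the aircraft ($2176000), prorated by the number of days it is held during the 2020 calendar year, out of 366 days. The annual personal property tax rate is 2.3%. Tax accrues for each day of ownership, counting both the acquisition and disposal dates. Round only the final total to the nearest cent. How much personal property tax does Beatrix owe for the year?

Days held (1 July – 16 September 2020): 78 out of 366
Tax = $2176000 × 2.3% × 78/366 = $10665.9672

$10665.97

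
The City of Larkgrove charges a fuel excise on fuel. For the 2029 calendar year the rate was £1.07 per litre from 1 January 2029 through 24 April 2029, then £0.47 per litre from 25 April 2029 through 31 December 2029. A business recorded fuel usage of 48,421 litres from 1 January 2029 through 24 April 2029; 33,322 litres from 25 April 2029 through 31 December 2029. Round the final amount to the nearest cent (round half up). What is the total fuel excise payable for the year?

1 January – 24 April 2029: 48,421 litres at £1.07/litre → £51,810.47
25 April – 31 December 2029: 33,322 litres at £0.47/litre → £15,661.34

£67,471.81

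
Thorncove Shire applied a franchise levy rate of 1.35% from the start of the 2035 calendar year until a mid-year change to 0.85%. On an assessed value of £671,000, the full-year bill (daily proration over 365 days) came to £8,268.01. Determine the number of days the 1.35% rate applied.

Let d = days at the first rate; then 365 − d days at the second rate.
£671,000 × [1.35%·d + 0.85%·(365−d)] / 365 = £8,268.01
Solving gives d = 279, so the new rate took effect on 7 October 2035.

279 days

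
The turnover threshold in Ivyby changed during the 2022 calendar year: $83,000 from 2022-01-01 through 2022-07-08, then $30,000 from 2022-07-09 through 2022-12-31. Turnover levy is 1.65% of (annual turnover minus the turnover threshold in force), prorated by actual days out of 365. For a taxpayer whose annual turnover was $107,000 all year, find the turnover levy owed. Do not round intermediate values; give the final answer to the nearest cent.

$817.68

2022-01-01 to 2022-07-08: 189 days, exemption $83,000 → ($107,000 − $83,000) × 1.65% × 189/365 = $205.0521
2022-07-09 to 2022-12-31: 176 days, exemption $30,000 → ($107,000 − $30,000) × 1.65% × 176/365 = $612.6247
Total = $817.6767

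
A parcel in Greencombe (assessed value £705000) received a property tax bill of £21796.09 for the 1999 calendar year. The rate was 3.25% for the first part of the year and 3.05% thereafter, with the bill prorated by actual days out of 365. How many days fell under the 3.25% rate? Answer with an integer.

Let d = days at the first rate; then 365 − d days at the second rate.
£705000 × [3.25%·d + 3.05%·(365−d)] / 365 = £21796.09
Solving gives d = 76, so the new rate took effect on 18 March 1999.

76 days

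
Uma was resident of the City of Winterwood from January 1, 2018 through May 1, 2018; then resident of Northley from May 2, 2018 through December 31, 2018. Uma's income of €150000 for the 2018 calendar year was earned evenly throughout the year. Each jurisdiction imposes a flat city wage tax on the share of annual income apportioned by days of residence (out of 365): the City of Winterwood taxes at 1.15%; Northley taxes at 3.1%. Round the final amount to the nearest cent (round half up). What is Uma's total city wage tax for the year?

The City of Winterwood, January 1 – May 1, 2018: 121 days → €150000 × 1.15% × 121/365 = €571.8493
Northley, May 2 – December 31, 2018: 244 days → €150000 × 3.1% × 244/365 = €3108.4932
Total = €3680.3425

€3680.34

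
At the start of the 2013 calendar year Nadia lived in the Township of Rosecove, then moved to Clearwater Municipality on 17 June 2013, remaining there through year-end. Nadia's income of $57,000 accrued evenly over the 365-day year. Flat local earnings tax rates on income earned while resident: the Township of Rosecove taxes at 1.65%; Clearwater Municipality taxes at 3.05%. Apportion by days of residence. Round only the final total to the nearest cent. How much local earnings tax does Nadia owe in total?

The Township of Rosecove, 1 January – 16 June 2013: 167 days → $57,000 × 1.65% × 167/365 = $430.3110
Clearwater Municipality, 17 June – 31 December 2013: 198 days → $57,000 × 3.05% × 198/365 = $943.0767
Total = $1,373.3877

$1,373.39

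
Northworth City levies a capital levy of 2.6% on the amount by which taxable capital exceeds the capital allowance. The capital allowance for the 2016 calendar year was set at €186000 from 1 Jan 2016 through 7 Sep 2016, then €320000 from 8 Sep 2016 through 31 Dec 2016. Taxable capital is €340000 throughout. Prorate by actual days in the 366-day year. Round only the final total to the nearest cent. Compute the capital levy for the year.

€2909.30

1 Jan – 7 Sep 2016: 251 days, exemption €186000 → (€340000 − €186000) × 2.6% × 251/366 = €2745.9126
8 Sep – 31 Dec 2016: 115 days, exemption €320000 → (€340000 − €320000) × 2.6% × 115/366 = €163.3880
Total = €2909.3005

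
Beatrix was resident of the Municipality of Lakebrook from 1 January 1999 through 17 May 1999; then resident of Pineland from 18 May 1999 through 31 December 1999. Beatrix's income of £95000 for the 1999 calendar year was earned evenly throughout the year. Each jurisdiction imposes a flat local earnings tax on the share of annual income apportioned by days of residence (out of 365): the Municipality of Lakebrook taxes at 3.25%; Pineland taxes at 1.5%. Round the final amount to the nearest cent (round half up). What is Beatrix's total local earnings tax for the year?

The Municipality of Lakebrook, 1 January – 17 May 1999: 137 days → £95000 × 3.25% × 137/365 = £1158.8699
Pineland, 18 May – 31 December 1999: 228 days → £95000 × 1.5% × 228/365 = £890.1370
Total = £2049.0068

£2049.01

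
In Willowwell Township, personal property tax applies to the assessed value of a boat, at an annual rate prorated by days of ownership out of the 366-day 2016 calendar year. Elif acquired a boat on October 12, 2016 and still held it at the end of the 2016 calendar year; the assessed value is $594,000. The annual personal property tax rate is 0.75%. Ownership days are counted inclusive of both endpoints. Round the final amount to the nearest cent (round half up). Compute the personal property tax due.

$985.94

Days held (October 12 – December 31, 2016): 81 out of 366
Tax = $594,000 × 0.75% × 81/366 = $985.9426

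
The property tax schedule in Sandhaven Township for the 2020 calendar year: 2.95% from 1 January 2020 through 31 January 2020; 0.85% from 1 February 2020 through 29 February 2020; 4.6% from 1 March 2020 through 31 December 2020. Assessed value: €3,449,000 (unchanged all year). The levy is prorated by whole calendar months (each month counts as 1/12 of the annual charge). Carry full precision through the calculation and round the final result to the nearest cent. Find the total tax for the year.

1 January – 31 January 2020: 1 month at 2.95% → €3,449,000 × 2.95% × 1/12 = €8,478.7917
1 February – 29 February 2020: 1 month at 0.85% → €3,449,000 × 0.85% × 1/12 = €2,443.0417
1 March – 31 December 2020: 10 months at 4.6% → €3,449,000 × 4.6% × 10/12 = €132,211.6667
Total = €143,133.5000

€143,133.50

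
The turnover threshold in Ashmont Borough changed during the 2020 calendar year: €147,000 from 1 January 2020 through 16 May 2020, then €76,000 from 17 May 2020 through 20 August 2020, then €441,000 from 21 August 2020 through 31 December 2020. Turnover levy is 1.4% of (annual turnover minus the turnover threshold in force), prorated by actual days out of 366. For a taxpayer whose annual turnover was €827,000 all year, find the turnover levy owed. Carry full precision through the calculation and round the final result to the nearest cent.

1 January – 16 May 2020: 137 days, exemption €147,000 → (€827,000 − €147,000) × 1.4% × 137/366 = €3,563.4973
17 May – 20 August 2020: 96 days, exemption €76,000 → (€827,000 − €76,000) × 1.4% × 96/366 = €2,757.7705
21 August – 31 December 2020: 133 days, exemption €441,000 → (€827,000 − €441,000) × 1.4% × 133/366 = €1,963.7486
Total = €8,285.0164

€8,285.02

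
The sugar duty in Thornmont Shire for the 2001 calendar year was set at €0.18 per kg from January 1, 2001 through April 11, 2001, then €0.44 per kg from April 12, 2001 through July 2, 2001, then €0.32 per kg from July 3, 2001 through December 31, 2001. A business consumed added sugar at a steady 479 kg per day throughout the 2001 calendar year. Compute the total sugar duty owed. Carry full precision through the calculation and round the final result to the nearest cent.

January 1 – April 11, 2001: 101 days × 479 kg/day = 48,379 kg at €0.18/kg → €8,708.22
April 12 – July 2, 2001: 82 days × 479 kg/day = 39,278 kg at €0.44/kg → €17,282.32
July 3 – December 31, 2001: 182 days × 479 kg/day = 87,178 kg at €0.32/kg → €27,896.96

€53,887.50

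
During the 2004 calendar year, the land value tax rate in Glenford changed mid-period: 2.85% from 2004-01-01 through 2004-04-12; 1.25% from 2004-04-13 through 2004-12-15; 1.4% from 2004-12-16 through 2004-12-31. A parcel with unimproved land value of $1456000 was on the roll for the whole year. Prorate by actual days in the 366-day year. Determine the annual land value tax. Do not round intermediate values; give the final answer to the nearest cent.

$24851.45

2004-01-01 to 2004-04-12: 103 days at 2.85% → $1456000 × 2.85% × 103/366 = $11677.8361
2004-04-13 to 2004-12-15: 247 days at 1.25% → $1456000 × 1.25% × 247/366 = $12282.5137
2004-12-16 to 2004-12-31: 16 days at 1.4% → $1456000 × 1.4% × 16/366 = $891.1038
Total = $24851.4536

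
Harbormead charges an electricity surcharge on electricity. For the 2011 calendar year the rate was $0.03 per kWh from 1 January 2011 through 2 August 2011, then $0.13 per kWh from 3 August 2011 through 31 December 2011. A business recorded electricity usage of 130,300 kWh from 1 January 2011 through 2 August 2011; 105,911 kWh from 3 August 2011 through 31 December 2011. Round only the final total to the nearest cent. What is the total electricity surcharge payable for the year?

$17,677.43

1 January – 2 August 2011: 130,300 kWh at $0.03/kWh → $3,909.00
3 August – 31 December 2011: 105,911 kWh at $0.13/kWh → $13,768.43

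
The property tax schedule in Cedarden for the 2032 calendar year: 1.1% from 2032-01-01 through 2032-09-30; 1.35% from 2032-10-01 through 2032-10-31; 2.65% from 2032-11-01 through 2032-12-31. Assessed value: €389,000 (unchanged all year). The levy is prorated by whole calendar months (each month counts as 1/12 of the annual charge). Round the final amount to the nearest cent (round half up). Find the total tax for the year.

€5,364.96

2032-01-01 to 2032-09-30: 9 months at 1.1% → €389,000 × 1.1% × 9/12 = €3,209.2500
2032-10-01 to 2032-10-31: 1 month at 1.35% → €389,000 × 1.35% × 1/12 = €437.6250
2032-11-01 to 2032-12-31: 2 months at 2.65% → €389,000 × 2.65% × 2/12 = €1,718.0833
Total = €5,364.9583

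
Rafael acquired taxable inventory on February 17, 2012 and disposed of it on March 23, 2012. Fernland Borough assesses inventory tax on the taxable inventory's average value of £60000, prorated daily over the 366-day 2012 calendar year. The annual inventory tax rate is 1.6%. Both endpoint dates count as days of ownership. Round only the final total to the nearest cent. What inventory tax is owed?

£94.43

Days held (February 17 – March 23, 2012): 36 out of 366
Tax = £60000 × 1.6% × 36/366 = £94.4262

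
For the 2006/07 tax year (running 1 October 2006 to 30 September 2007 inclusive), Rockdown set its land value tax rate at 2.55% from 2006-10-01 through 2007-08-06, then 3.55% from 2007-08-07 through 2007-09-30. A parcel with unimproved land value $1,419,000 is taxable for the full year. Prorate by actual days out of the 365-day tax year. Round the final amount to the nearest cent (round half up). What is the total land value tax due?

$38,322.72

2006-10-01 to 2007-08-06: 310 days at 2.55% → $1,419,000 × 2.55% × 310/365 = $30,732.0411
2007-08-07 to 2007-09-30: 55 days at 3.55% → $1,419,000 × 3.55% × 55/365 = $7,590.6781
Total = $38,322.7192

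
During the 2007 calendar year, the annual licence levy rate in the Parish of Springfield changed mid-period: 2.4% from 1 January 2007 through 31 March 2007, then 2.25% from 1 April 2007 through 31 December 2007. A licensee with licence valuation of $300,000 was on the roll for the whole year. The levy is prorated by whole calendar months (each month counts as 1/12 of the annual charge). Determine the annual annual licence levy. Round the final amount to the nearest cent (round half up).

1 January – 31 March 2007: 3 months at 2.4% → $300,000 × 2.4% × 3/12 = $1,800.0000
1 April – 31 December 2007: 9 months at 2.25% → $300,000 × 2.25% × 9/12 = $5,062.5000
Total = $6,862.5000

$6,862.50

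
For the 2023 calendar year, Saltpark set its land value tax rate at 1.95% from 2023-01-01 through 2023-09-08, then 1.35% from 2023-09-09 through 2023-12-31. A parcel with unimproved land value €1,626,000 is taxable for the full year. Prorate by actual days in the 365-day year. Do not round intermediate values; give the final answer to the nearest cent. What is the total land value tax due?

€28,659.92

2023-01-01 to 2023-09-08: 251 days at 1.95% → €1,626,000 × 1.95% × 251/365 = €21,803.9918
2023-09-09 to 2023-12-31: 114 days at 1.35% → €1,626,000 × 1.35% × 114/365 = €6,855.9288
Total = €28,659.9205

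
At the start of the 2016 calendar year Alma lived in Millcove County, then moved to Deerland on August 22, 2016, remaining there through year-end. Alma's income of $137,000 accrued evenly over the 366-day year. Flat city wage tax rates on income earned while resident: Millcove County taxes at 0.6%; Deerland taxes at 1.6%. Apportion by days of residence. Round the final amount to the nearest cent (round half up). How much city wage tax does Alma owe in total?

Millcove County, January 1 – August 21, 2016: 234 days → $137,000 × 0.6% × 234/366 = $525.5410
Deerland, August 22 – December 31, 2016: 132 days → $137,000 × 1.6% × 132/366 = $790.5574
Total = $1,316.0984

$1,316.10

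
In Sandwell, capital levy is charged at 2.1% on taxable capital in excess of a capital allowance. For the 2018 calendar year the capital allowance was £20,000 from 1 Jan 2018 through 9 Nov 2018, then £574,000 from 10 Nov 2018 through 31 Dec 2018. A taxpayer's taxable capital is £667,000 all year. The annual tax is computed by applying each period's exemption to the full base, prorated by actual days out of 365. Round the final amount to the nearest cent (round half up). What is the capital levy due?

1 Jan – 9 Nov 2018: 313 days, exemption £20,000 → (£667,000 − £20,000) × 2.1% × 313/365 = £11,651.3178
10 Nov – 31 Dec 2018: 52 days, exemption £574,000 → (£667,000 − £574,000) × 2.1% × 52/365 = £278.2356
Total = £11,929.5534

£11,929.55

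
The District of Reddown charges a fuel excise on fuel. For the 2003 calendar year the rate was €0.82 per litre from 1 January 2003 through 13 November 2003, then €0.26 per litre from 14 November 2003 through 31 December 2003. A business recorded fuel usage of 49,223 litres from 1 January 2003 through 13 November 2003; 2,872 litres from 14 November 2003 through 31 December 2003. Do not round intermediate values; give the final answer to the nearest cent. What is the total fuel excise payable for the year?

1 January – 13 November 2003: 49,223 litres at €0.82/litre → €40362.86
14 November – 31 December 2003: 2,872 litres at €0.26/litre → €746.72

€41109.58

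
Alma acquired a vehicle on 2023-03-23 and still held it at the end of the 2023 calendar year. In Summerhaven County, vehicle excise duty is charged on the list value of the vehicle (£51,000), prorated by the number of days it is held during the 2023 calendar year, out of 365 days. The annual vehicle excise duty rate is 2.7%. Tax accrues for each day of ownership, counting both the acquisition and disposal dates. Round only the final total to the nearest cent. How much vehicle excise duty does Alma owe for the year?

Days held (2023-03-23 to 2023-12-31): 284 out of 365
Tax = £51,000 × 2.7% × 284/365 = £1,071.4192

£1,071.42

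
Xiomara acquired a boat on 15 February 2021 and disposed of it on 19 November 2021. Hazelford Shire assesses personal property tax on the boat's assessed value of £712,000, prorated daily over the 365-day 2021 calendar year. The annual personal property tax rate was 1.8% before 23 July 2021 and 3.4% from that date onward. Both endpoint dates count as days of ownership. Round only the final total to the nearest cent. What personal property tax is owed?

£13,506.54

15 February – 22 July 2021: 158 days at 1.8% → £712,000 × 1.8% × 158/365 = £5,547.7479
23 July – 19 November 2021: 120 days at 3.4% → £712,000 × 3.4% × 120/365 = £7,958.7945
Total = £13,506.5425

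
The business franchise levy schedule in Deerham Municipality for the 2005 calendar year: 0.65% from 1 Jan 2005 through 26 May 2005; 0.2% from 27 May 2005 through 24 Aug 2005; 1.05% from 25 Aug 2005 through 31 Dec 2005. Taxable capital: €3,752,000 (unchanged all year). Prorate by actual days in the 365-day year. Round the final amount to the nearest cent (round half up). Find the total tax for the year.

€25,529.02

1 Jan – 26 May 2005: 146 days at 0.65% → €3,752,000 × 0.65% × 146/365 = €9,755.2000
27 May – 24 Aug 2005: 90 days at 0.2% → €3,752,000 × 0.2% × 90/365 = €1,850.3014
25 Aug – 31 Dec 2005: 129 days at 1.05% → €3,752,000 × 1.05% × 129/365 = €13,923.5178
Total = €25,529.0192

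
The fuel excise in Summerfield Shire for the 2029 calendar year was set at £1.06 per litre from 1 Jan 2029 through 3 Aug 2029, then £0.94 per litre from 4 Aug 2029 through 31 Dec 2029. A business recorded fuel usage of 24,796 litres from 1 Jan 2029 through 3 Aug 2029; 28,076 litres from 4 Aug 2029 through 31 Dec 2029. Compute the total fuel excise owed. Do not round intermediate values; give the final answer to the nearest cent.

1 Jan – 3 Aug 2029: 24,796 litres at £1.06/litre → £26283.76
4 Aug – 31 Dec 2029: 28,076 litres at £0.94/litre → £26391.44

£52675.20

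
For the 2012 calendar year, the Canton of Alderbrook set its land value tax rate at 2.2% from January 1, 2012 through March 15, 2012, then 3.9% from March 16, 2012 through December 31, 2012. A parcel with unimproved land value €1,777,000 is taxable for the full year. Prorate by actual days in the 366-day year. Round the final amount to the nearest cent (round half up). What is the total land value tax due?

January 1 – March 15, 2012: 75 days at 2.2% → €1,777,000 × 2.2% × 75/366 = €8,011.0656
March 16 – December 31, 2012: 291 days at 3.9% → €1,777,000 × 3.9% × 291/366 = €55,101.5656
Total = €63,112.6311

€63,112.63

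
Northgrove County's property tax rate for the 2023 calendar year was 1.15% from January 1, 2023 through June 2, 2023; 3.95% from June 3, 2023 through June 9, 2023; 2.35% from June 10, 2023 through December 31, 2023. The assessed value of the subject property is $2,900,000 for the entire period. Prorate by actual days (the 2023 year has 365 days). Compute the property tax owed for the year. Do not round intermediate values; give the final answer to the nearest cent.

$54,452.47

January 1 – June 2, 2023: 153 days at 1.15% → $2,900,000 × 1.15% × 153/365 = $13,979.5890
June 3 – June 9, 2023: 7 days at 3.95% → $2,900,000 × 3.95% × 7/365 = $2,196.8493
June 10 – December 31, 2023: 205 days at 2.35% → $2,900,000 × 2.35% × 205/365 = $38,276.0274
Total = $54,452.4658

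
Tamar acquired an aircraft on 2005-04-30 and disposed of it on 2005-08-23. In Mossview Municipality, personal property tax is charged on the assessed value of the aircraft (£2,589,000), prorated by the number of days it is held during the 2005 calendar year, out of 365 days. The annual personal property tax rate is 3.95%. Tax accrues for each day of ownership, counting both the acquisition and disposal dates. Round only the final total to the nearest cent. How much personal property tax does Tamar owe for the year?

Days held (2005-04-30 to 2005-08-23): 116 out of 365
Tax = £2,589,000 × 3.95% × 116/365 = £32,500.8164

£32,500.82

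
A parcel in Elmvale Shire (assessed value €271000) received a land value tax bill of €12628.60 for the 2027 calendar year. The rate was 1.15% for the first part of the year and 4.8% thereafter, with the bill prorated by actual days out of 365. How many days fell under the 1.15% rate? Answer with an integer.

Let d = days at the first rate; then 365 − d days at the second rate.
€271000 × [1.15%·d + 4.8%·(365−d)] / 365 = €12628.60
Solving gives d = 14, so the new rate took effect on 15 Jan 2027.

14 days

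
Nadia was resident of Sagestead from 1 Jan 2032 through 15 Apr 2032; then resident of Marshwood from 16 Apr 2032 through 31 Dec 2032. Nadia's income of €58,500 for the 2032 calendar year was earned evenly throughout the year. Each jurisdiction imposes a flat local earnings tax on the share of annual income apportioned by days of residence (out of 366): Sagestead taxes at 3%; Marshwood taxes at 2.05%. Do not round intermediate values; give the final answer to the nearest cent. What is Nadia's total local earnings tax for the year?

Sagestead, 1 Jan – 15 Apr 2032: 106 days → €58,500 × 3% × 106/366 = €508.2787
Marshwood, 16 Apr – 31 Dec 2032: 260 days → €58,500 × 2.05% × 260/366 = €851.9262
Total = €1,360.2049

€1,360.20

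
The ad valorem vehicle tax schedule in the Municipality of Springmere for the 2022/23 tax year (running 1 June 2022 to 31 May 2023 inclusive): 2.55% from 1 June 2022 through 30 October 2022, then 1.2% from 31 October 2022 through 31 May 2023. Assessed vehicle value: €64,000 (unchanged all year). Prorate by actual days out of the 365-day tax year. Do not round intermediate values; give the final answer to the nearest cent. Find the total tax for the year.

1 June – 30 October 2022: 152 days at 2.55% → €64,000 × 2.55% × 152/365 = €679.6274
31 October 2022 – 31 May 2023: 213 days at 1.2% → €64,000 × 1.2% × 213/365 = €448.1753
Total = €1,127.8027

€1,127.80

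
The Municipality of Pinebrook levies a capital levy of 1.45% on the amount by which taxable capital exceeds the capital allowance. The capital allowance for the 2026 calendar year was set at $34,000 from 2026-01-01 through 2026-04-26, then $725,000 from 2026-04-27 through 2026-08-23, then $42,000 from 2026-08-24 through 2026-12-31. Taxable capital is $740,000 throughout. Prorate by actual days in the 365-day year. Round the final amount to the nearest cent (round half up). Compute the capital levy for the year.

$6,929.05

2026-01-01 to 2026-04-26: 116 days, exemption $34,000 → ($740,000 − $34,000) × 1.45% × 116/365 = $3,253.4027
2026-04-27 to 2026-08-23: 119 days, exemption $725,000 → ($740,000 − $725,000) × 1.45% × 119/365 = $70.9110
2026-08-24 to 2026-12-31: 130 days, exemption $42,000 → ($740,000 − $42,000) × 1.45% × 130/365 = $3,604.7397
Total = $6,929.0534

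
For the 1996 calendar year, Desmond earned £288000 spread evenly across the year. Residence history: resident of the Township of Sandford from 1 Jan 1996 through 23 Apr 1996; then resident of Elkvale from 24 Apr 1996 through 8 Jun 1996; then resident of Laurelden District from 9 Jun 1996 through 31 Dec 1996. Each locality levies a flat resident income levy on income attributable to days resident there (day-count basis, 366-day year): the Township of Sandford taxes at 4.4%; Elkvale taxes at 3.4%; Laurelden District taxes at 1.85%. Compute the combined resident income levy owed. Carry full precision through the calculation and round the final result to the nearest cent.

The Township of Sandford, 1 Jan – 23 Apr 1996: 114 days → £288000 × 4.4% × 114/366 = £3947.0164
Elkvale, 24 Apr – 8 Jun 1996: 46 days → £288000 × 3.4% × 46/366 = £1230.6885
Laurelden District, 9 Jun – 31 Dec 1996: 206 days → £288000 × 1.85% × 206/366 = £2998.8197
Total = £8176.5246

£8176.52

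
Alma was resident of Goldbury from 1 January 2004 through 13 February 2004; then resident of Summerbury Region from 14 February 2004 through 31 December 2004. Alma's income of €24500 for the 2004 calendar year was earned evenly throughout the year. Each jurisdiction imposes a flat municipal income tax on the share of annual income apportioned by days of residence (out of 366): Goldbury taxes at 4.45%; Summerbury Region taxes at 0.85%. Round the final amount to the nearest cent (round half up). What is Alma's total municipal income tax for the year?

€314.28

Goldbury, 1 January – 13 February 2004: 44 days → €24500 × 4.45% × 44/366 = €131.0683
Summerbury Region, 14 February – 31 December 2004: 322 days → €24500 × 0.85% × 322/366 = €183.2145
Total = €314.2828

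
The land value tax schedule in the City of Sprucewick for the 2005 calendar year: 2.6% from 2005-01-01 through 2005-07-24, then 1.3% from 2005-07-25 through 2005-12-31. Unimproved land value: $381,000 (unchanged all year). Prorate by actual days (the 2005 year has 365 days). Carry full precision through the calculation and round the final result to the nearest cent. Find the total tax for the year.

$7,734.82

2005-01-01 to 2005-07-24: 205 days at 2.6% → $381,000 × 2.6% × 205/365 = $5,563.6438
2005-07-25 to 2005-12-31: 160 days at 1.3% → $381,000 × 1.3% × 160/365 = $2,171.1781
Total = $7,734.8219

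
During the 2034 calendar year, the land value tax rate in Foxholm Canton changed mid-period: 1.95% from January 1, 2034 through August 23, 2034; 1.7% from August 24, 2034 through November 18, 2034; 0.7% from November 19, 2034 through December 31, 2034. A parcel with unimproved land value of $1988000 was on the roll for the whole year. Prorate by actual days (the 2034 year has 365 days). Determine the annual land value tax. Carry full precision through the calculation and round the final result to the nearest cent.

$34653.84

January 1 – August 23, 2034: 235 days at 1.95% → $1988000 × 1.95% × 235/365 = $24958.9315
August 24 – November 18, 2034: 87 days at 1.7% → $1988000 × 1.7% × 87/365 = $8055.4849
November 19 – December 31, 2034: 43 days at 0.7% → $1988000 × 0.7% × 43/365 = $1639.4192
Total = $34653.8356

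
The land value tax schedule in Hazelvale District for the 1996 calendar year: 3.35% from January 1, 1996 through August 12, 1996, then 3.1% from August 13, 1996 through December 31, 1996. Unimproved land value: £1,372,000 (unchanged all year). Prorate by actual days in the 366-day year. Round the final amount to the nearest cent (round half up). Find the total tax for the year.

£44,640.61

January 1 – August 12, 1996: 225 days at 3.35% → £1,372,000 × 3.35% × 225/366 = £28,255.3279
August 13 – December 31, 1996: 141 days at 3.1% → £1,372,000 × 3.1% × 141/366 = £16,385.2787
Total = £44,640.6066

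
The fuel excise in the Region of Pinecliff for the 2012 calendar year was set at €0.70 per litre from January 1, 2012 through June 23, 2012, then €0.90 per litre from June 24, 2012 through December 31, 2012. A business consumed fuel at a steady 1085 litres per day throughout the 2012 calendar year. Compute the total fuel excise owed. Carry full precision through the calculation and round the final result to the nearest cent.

January 1 – June 23, 2012: 175 days × 1085 litres/day = 189,875 litres at €0.70/litre → €132912.50
June 24 – December 31, 2012: 191 days × 1085 litres/day = 207,235 litres at €0.90/litre → €186511.50

€319424.00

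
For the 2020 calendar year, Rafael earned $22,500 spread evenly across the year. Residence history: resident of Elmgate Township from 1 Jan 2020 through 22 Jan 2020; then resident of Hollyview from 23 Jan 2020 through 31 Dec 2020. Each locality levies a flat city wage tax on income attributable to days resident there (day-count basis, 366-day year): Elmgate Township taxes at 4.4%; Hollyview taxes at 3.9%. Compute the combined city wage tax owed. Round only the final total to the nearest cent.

Elmgate Township, 1 Jan – 22 Jan 2020: 22 days → $22,500 × 4.4% × 22/366 = $59.5082
Hollyview, 23 Jan – 31 Dec 2020: 344 days → $22,500 × 3.9% × 344/366 = $824.7541
Total = $884.2623

$884.26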